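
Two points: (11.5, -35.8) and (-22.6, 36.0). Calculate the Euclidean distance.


dx = -22.6 - 11.5 = -34.1
dy = 36.0 + 35.8 = 71.8
d = sqrt(1162.81 + 5155.24) = sqrt(6318.05) = 79.4862

79.4862


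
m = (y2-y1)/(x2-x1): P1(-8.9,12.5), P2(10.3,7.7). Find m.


dy = 7.7 - 12.5 = -4.8
dx = 10.3 + 8.9 = 19.2
m = -4.8/19.2 = -0.2500

m = -0.2500


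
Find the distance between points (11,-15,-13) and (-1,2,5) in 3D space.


dx=-12, dy=17, dz=18
d = sqrt(144+289+324) = sqrt(757) = 27.5136

27.5136


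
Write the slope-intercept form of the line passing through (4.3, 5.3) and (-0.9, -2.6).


m = (-7.9)/(-5.2) = 1.5192
b = y1 - m*x1 = 5.3 - (-7.9*4.3)/(-5.2) = 5.3 - 6.5327 = -1.2327

y = 1.5192x - 1.2327


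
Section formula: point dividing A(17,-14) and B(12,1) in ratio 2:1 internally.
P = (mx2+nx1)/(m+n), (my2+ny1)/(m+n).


Px = (2*12 + 1*17)/3 = 41/3 = 13.6667
Py = (2*1 + 1*(-14))/3 = -12/3 = -4.0000

P = (13.6667, -4.0000)


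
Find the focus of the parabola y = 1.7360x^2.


a = 1.7360
4a = 6.9440
focus = (0, 1/6.9440) = (0, 0.1440)

Focus = (0, 0.1440)


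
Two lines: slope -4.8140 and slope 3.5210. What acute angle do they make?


m1-m2 = -8.335
1+m1*m2 = -15.950094
tan(theta) = |-8.335/(-15.950094)| = 0.522567
theta = arctan(|-8.335/(-15.950094)|) = 27.5901 degrees (acute angle)

27.5901 degrees


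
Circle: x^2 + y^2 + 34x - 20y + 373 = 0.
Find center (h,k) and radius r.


h = -D/2 = -34/2 = -17
k = -E/2 = 20/2 = 10
r^2 = h^2 + k^2 - F = 289 + 100 - 373 = 16
r = 4

Center (-17, 10), radius = 4


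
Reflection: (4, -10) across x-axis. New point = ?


Reflection rule for x-axis: (x, -y)
(4, -10) -> (4, 10)

(4, 10)


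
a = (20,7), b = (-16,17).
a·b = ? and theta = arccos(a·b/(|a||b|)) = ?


a·b = 20*(-16) + 7*17 = -320 + 119 = -201
|a| = sqrt(400+49) = 21.1896
|b| = sqrt(256+289) = 23.3452
cos(theta) = -201/(sqrt(449)*sqrt(545)) = -201/sqrt(244705) = -0.406326
theta = arccos(-201/sqrt(244705)) = 113.9742 degrees

a·b = -201, theta = 113.9742 deg


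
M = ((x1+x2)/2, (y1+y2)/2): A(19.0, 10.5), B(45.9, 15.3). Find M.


Mx = (19.0 + 45.9)/2 = 64.9/2 = 32.4500
My = (10.5 + 15.3)/2 = 25.8/2 = 12.9000

(32.4500, 12.9000)


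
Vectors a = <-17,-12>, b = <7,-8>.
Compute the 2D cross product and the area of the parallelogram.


cross = -17*(-8) + 12*7 = 136 + 84 = 220
Parallelogram area = |220| = 220

cross = 220, parallelogram area = 220


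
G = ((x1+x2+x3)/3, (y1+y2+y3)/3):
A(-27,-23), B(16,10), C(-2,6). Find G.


Gx = (-27+16- 2)/3 = -13/3 = -4.3333
Gy = (-23+10+6)/3 = -7/3 = -2.3333

G = (-4.3333, -2.3333)


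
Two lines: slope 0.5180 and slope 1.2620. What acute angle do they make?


m1-m2 = -0.744
1+m1*m2 = 1.653716
tan(theta) = |-0.744/1.653716| = 0.449896
theta = arctan(|-0.744/1.653716|) = 24.2228 degrees (acute angle)

24.2228 degrees


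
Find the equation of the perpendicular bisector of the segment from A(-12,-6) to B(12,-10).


Midpoint = (0, -8)
Slope of AB = dy/dx = -4/24 = -0.1667
Perp slope = -dx/dy = 24/4 = 6.0000
b = My - (perp slope)*Mx = -8 + (24*0)/(-4) = -8 + 0 = -8.0000

y = 6.0000x - 8.0000


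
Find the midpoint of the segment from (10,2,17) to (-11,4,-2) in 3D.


Mx = (10- 11)/2 = -0.5000
My = (2+4)/2 = 3.0000
Mz = (17- 2)/2 = 7.5000

M = (-0.5000, 3.0000, 7.5000)


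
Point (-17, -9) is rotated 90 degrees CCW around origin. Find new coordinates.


cos(90) = 0, sin(90) = 1
x' = -17*0 + 9*1 = 9
y' = -17*1 - 9*0 = -17

(9, -17)


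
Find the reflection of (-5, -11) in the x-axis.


Reflection rule for x-axis: (x, -y)
(-5, -11) -> (-5, 11)

(-5, 11)


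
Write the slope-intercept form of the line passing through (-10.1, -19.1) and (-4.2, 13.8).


m = (32.9)/(5.9) = 5.5763
b = y1 - m*x1 = -19.1 - (32.9*(-10.1))/(5.9) = -19.1 + 56.3203 = 37.2203

y = 5.5763x + 37.2203


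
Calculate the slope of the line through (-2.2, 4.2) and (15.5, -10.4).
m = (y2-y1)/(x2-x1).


dy = -10.4 - 4.2 = -14.6
dx = 15.5 + 2.2 = 17.7
m = -14.6/17.7 = -0.8249

m = -0.8249


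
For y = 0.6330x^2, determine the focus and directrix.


a = 0.6330
1/(4a) = 0.3949
Focus = (0, 0.3949)
Directrix: y = -0.3949

Focus = (0, 0.3949), Directrix: y = -0.3949


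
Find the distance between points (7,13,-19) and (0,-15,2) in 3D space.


dx=-7, dy=-28, dz=21
d = sqrt(49+784+441) = sqrt(1274) = 35.6931

35.6931


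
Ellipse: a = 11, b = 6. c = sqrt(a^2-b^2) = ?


c^2 = 11^2 - 6^2 = 121 - 36 = 85
c = sqrt(85) = 9.2195

c = 9.2195


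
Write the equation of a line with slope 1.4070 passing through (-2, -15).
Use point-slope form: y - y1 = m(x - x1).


y + 15 = 1.4070(x + 2)
y = 1.4070x - 15 - 1.4070*(-2)
y = 1.4070x - 12.1860

y = 1.4070x - 12.1860


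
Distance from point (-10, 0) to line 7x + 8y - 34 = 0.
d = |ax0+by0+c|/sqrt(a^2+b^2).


|7*(-10) + 8*0 - 34| = |-104| = 104
sqrt(49 + 64) = sqrt(113) = 10.6301
d = 104/sqrt(113) = 9.7835

9.7835


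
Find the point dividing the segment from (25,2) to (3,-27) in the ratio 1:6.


Px = (1*3 + 6*25)/7 = 153/7 = 21.8571
Py = (1*(-27) + 6*2)/7 = -15/7 = -2.1429

P = (21.8571, -2.1429)


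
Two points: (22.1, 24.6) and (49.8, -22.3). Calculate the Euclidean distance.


dx = 49.8 - 22.1 = 27.7
dy = -22.3 - 24.6 = -46.9
d = sqrt(767.29 + 2199.61) = sqrt(2966.9) = 54.4693

54.4693


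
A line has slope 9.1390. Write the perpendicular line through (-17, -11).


Perpendicular slope = -1/m1 = -1/9.1390 = -0.1094
b2 = y0 - m2*x0 = -11 - 17/9.1390 = -11 - 1.8602 = -12.8602

y = -0.1094x - 12.8602


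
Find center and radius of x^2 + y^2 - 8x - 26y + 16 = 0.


h = -D/2 = 8/2 = 4
k = -E/2 = 26/2 = 13
r^2 = h^2 + k^2 - F = 16 + 169 - 16 = 169
r = 13

Center (4, 13), radius = 13


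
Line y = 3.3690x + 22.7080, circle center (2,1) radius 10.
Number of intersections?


Substitute y = 3.3690x + 22.7080: (x-2)^2 + (3.3690x+22.7080-1)^2 = 100
Expand to Ax^2 + Bx + C = 0, where b-k = 21.708
A = 1+m^2 = 12.350161
B = 2(m(b-k) - h) = 2(3.3690*21.708 - 2) = 142.268504
C = h^2 + (b-k)^2 - r^2 = 4 + 471.237264 - 100 = 375.237264
disc = B^2-4AC = 20240.3272 - 18536.9625 = 1703.3647
disc > 0

2 intersection points


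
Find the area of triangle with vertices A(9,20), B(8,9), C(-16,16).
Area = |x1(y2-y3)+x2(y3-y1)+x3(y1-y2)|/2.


9*(9-16) = -63
8*(16-20) = -32
-16*(20-9) = -176
sum = -271
Area = |-271|/2 = 135.5000

135.5000 sq units


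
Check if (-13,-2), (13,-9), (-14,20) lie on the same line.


-13*(-9-20) + 13*(20+ 2) - 14*(-2+ 9)
= 377 + 286 - 98 = 565

No, not collinear (determinant = 565)


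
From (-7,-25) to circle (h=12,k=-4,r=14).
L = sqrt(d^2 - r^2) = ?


d = sqrt((-7-12)^2 + (-25+ 4)^2) = sqrt(361+441) = 28.3196
L = sqrt(802.0000 - 196) = sqrt(606.0000) = 24.6171

24.6171


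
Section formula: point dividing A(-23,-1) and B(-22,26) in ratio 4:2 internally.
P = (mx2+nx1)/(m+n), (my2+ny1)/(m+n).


Px = (4*(-22) + 2*(-23))/6 = -134/6 = -22.3333
Py = (4*26 + 2*(-1))/6 = 102/6 = 17.0000

P = (-22.3333, 17.0000)


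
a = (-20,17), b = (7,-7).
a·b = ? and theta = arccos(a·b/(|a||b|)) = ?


a·b = -20*7 + 17*(-7) = -140 - 119 = -259
|a| = sqrt(400+289) = 26.2488
|b| = sqrt(49+49) = 9.8995
cos(theta) = -259/(sqrt(689)*sqrt(98)) = -259/sqrt(67522) = -0.996729
theta = arccos(-259/sqrt(67522)) = 175.3645 degrees

a·b = -259, theta = 175.3645 deg


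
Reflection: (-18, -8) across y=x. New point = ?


Reflection rule for y=x: (y, x)
(-18, -8) -> (-8, -18)

(-8, -18)


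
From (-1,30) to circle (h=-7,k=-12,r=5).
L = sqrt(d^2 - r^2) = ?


d = sqrt((-1+ 7)^2 + (30+ 12)^2) = sqrt(36+1764) = 42.4264
L = sqrt(1800.0000 - 25) = sqrt(1775.0000) = 42.1307

42.1307


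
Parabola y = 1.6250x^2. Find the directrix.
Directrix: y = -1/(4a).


a = 1.6250
1/(4a) = 0.1538
directrix: y = -0.1538 = -0.1538

y = -0.1538


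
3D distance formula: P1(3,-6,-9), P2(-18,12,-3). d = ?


dx=-21, dy=18, dz=6
d = sqrt(441+324+36) = sqrt(801) = 28.3019

28.3019


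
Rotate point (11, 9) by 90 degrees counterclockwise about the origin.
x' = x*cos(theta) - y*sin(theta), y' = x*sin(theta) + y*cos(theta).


cos(90) = 0, sin(90) = 1
x' = 11*0 - 9*1 = -9
y' = 11*1 + 9*0 = 11

(-9, 11)


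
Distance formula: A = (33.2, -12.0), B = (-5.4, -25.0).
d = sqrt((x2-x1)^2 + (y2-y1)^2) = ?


dx = -5.4 - 33.2 = -38.6
dy = -25.0 + 12.0 = -13.0
d = sqrt(1489.96 + 169.0) = sqrt(1658.96) = 40.7303

40.7303


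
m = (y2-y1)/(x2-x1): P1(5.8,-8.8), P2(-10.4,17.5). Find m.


dy = 17.5 + 8.8 = 26.3
dx = -10.4 - 5.8 = -16.2
m = 26.3/(-16.2) = -1.6235

m = -1.6235


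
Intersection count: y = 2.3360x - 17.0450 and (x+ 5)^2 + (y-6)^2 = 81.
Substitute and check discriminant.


Substitute y = 2.3360x - 17.0450: (x+ 5)^2 + (2.3360x- 17.0450-6)^2 = 81
Expand to Ax^2 + Bx + C = 0, where b-k = -23.045
A = 1+m^2 = 6.456896
B = 2(m(b-k) - h) = 2(2.3360*(-23.045) + 5) = -97.66624
C = h^2 + (b-k)^2 - r^2 = 25 + 531.072025 - 81 = 475.072025
disc = B^2-4AC = 9538.6944 - 12269.9626 = -2731.2682
disc < 0

0 intersection points


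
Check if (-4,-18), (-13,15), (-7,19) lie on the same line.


-4*(15-19) - 13*(19+ 18) - 7*(-18-15)
= 16 - 481 + 231 = -234

No, not collinear (determinant = -234)


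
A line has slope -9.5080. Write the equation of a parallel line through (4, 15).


Parallel lines have equal slopes.
m2 = -9.5080
b2 = 15 + 9.5080*4 = 53.0320

y = -9.5080x + 53.0320


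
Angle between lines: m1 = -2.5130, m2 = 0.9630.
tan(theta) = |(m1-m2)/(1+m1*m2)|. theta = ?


m1-m2 = -3.476
1+m1*m2 = -1.420019
tan(theta) = |-3.476/(-1.420019)| = 2.447855
theta = arctan(|-3.476/(-1.420019)|) = 67.7790 degrees (acute angle)

67.7790 degrees


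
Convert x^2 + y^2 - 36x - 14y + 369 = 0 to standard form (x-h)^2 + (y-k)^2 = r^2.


h = -D/2 = 36/2 = 18
k = -E/2 = 14/2 = 7
r^2 = h^2 + k^2 - F = 324 + 49 - 369 = 4
r = 2

Center (18, 7), radius = 2


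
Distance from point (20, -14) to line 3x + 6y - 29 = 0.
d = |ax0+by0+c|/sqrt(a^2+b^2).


|3*20 + 6*(-14) - 29| = |-53| = 53
sqrt(9 + 36) = sqrt(45) = 6.7082
d = 53/sqrt(45) = 7.9008

7.9008


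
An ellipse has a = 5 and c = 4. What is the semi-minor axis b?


b^2 = 5^2 - (4)^2 = 25 - 16 = 9
b = sqrt(9) = 3

b = 3


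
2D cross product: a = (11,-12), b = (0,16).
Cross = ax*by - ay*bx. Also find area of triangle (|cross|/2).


cross = 11*16 + 12*0 = 176 - 0 = 176
Triangle area = |176|/2 = 176/2 = 88.0000

cross = 176, triangle area = 88.0000


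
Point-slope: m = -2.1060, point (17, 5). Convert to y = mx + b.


y - 5 = -2.1060(x - 17)
y = -2.1060x + 5 + 2.1060*17
y = -2.1060x + 40.8020

y = -2.1060x + 40.8020


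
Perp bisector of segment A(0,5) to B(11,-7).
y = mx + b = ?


Midpoint = (5.5, -1)
Slope of AB = dy/dx = -12/11 = -1.0909
Perp slope = -dx/dy = 11/12 = 0.9167
b = My - (perp slope)*Mx = -1 + (11*5.5)/(-12) = -1 - 5.0417 = -6.0417

y = 0.9167x - 6.0417


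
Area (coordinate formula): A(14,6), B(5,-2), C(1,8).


14*(-2-8) = -140
5*(8-6) = 10
1*(6+ 2) = 8
sum = -122
Area = |-122|/2 = 61.0000

61.0000 sq units


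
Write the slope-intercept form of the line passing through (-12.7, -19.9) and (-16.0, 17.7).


m = (37.6)/(-3.3) = -11.3939
b = y1 - m*x1 = -19.9 - (37.6*(-12.7))/(-3.3) = -19.9 - 144.7030 = -164.6030

y = -11.3939x - 164.6030


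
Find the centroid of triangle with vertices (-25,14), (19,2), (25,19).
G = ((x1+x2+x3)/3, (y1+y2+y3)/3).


Gx = (-25+19+25)/3 = 19/3 = 6.3333
Gy = (14+2+19)/3 = 35/3 = 11.6667

G = (6.3333, 11.6667)


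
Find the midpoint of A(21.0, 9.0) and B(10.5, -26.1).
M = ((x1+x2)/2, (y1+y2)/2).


Mx = (21.0 + 10.5)/2 = 31.5/2 = 15.7500
My = (9.0 - 26.1)/2 = -17.1/2 = -8.5500

(15.7500, -8.5500)


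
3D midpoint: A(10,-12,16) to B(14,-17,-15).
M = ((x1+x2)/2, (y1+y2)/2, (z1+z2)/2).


Mx = (10+14)/2 = 12.0000
My = (-12- 17)/2 = -14.5000
Mz = (16- 15)/2 = 0.5000

M = (12.0000, -14.5000, 0.5000)


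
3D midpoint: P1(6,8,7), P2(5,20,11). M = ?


Mx = (6+5)/2 = 5.5000
My = (8+20)/2 = 14.0000
Mz = (7+11)/2 = 9.0000

M = (5.5000, 14.0000, 9.0000)


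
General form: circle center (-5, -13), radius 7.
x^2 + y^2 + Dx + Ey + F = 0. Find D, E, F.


(x+ 5)^2 + (y+ 13)^2 = 7^2
D = -2h = 10, E = -2k = 26
F = h^2+k^2-r^2 = 25+169-49 = 145

D = 10, E = 26, F = 145


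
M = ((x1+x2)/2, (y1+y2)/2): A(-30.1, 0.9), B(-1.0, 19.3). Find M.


Mx = (-30.1 - 1.0)/2 = -31.1/2 = -15.5500
My = (0.9 + 19.3)/2 = 20.2/2 = 10.1000

(-15.5500, 10.1000)


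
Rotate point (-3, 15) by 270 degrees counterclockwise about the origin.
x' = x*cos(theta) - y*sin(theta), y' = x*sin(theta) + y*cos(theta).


cos(270) = 0, sin(270) = -1
x' = -3*0 - 15*(-1) = 15
y' = -3*(-1) + 15*0 = 3

(15, 3)


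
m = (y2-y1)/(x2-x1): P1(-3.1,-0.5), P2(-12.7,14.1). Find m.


dy = 14.1 + 0.5 = 14.6
dx = -12.7 + 3.1 = -9.6
m = 14.6/(-9.6) = -1.5208

m = -1.5208


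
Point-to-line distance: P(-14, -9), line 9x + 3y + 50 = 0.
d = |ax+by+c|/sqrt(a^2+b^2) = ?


|9*(-14) + 3*(-9) + 50| = |-103| = 103
sqrt(81 + 9) = sqrt(90) = 9.4868
d = 103/sqrt(90) = 10.8572

10.8572


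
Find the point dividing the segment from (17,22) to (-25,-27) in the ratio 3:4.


Px = (3*(-25) + 4*17)/7 = -7/7 = -1.0000
Py = (3*(-27) + 4*22)/7 = 7/7 = 1.0000

P = (-1.0000, 1.0000)


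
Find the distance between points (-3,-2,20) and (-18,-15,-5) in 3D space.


dx=-15, dy=-13, dz=-25
d = sqrt(225+169+625) = sqrt(1019) = 31.9218

31.9218


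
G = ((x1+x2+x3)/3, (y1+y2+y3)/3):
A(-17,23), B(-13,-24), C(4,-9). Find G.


Gx = (-17- 13+4)/3 = -26/3 = -8.6667
Gy = (23- 24- 9)/3 = -10/3 = -3.3333

G = (-8.6667, -3.3333)


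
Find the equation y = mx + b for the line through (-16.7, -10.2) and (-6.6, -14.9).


m = (-4.7)/(10.1) = -0.4653
b = y1 - m*x1 = -10.2 - (-4.7*(-16.7))/(10.1) = -10.2 - 7.7713 = -17.9713

y = -0.4653x - 17.9713


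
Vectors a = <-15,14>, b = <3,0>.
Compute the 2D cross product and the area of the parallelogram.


cross = -15*0 - 14*3 = 0 - 42 = -42
Parallelogram area = |-42| = 42

cross = -42, parallelogram area = 42


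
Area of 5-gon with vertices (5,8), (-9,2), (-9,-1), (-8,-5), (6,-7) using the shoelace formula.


sum(xi*y_{i+1}) = 5*2 - 9*(-1) - 9*(-5) - 8*(-7) + 6*8 = 168
sum(yi*x_{i+1}) = 8*(-9) + 2*(-9) - 1*(-8) - 5*6 - 7*5 = -147
Area = |168 + 147|/2 = 315/2 = 157.5000

157.5000 sq units


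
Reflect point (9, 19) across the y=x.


Reflection rule for y=x: (y, x)
(9, 19) -> (19, 9)

(19, 9)


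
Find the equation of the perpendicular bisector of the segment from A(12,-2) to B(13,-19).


Midpoint = (12.5, -10.5)
Slope of AB = dy/dx = -17/1 = -17.0000
Perp slope = -dx/dy = 1/17 = 0.0588
b = My - (perp slope)*Mx = -10.5 + (1*12.5)/(-17) = -10.5 - 0.7353 = -11.2353

y = 0.0588x - 11.2353


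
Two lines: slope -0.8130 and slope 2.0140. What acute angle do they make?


m1-m2 = -2.827
1+m1*m2 = -0.637382
tan(theta) = |-2.827/(-0.637382)| = 4.435331
theta = arctan(|-2.827/(-0.637382)|) = 77.2944 degrees (acute angle)

77.2944 degrees


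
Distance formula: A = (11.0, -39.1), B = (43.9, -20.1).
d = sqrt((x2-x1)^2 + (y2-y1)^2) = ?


dx = 43.9 - 11.0 = 32.9
dy = -20.1 + 39.1 = 19.0
d = sqrt(1082.41 + 361.0) = sqrt(1443.41) = 37.9922

37.9922


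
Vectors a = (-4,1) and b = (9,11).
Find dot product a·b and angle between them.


a·b = -4*9 + 1*11 = -36 + 11 = -25
|a| = sqrt(16+1) = 4.1231
|b| = sqrt(81+121) = 14.2127
cos(theta) = -25/(sqrt(17)*sqrt(202)) = -25/sqrt(3434) = -0.426619
theta = arccos(-25/sqrt(3434)) = 115.2532 degrees

a·b = -25, theta = 115.2532 deg


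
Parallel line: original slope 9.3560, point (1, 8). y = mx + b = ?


Parallel lines have equal slopes.
m2 = 9.3560
b2 = 8 - 9.3560*1 = -1.3560

y = 9.3560x - 1.3560


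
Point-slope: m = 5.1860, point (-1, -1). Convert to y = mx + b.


y + 1 = 5.1860(x + 1)
y = 5.1860x - 1 - 5.1860*(-1)
y = 5.1860x + 4.1860

y = 5.1860x + 4.1860


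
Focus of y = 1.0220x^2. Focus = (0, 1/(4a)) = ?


a = 1.0220
4a = 4.0880
focus = (0, 1/4.0880) = (0, 0.2446)

Focus = (0, 0.2446)


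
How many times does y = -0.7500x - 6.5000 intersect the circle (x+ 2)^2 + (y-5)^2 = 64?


Substitute y = -0.7500x - 6.5000: (x+ 2)^2 + (-0.7500x- 6.5000-5)^2 = 64
Expand to Ax^2 + Bx + C = 0, where b-k = -11.5
A = 1+m^2 = 1.5625
B = 2(m(b-k) - h) = 2(-0.7500*(-11.5) + 2) = 21.25
C = h^2 + (b-k)^2 - r^2 = 4 + 132.25 - 64 = 72.25
disc = B^2-4AC = 451.5625 - 451.5625 = 0
disc = 0

1 intersection point (tangent)


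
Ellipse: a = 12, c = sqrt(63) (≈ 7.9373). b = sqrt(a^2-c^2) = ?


b^2 = 12^2 - (sqrt(63))^2 = 144 - 63 = 81
b = sqrt(81) = 9

b = 9


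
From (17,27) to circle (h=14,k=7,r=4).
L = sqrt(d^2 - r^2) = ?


d = sqrt((17-14)^2 + (27-7)^2) = sqrt(9+400) = 20.2237
L = sqrt(409.0000 - 16) = sqrt(393.0000) = 19.8242

19.8242


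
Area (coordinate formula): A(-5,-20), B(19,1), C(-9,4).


-5*(1-4) = 15
19*(4+ 20) = 456
-9*(-20-1) = 189
sum = 660
Area = |660|/2 = 330.0000

330.0000 sq units


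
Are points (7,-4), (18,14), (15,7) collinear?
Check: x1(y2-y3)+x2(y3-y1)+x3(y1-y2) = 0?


7*(14-7) + 18*(7+ 4) + 15*(-4-14)
= 49 + 198 - 270 = -23

No, not collinear (determinant = -23)


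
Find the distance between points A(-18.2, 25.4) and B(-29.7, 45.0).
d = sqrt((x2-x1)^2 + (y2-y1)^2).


dx = -29.7 + 18.2 = -11.5
dy = 45.0 - 25.4 = 19.6
d = sqrt(132.25 + 384.16) = sqrt(516.41) = 22.7247

22.7247


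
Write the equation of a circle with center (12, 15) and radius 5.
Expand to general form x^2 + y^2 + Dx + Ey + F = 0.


(x-12)^2 + (y-15)^2 = 5^2
D = -2h = -24, E = -2k = -30
F = h^2+k^2-r^2 = 144+225-25 = 344

x^2 + y^2 - 24x - 30y + 344 = 0


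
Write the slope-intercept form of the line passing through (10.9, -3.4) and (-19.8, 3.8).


m = (7.2)/(-30.7) = -0.2345
b = y1 - m*x1 = -3.4 - (7.2*10.9)/(-30.7) = -3.4 + 2.5564 = -0.8436

y = -0.2345x - 0.8436


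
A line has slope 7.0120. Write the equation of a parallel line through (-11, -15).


Parallel lines have equal slopes.
m2 = 7.0120
b2 = -15 - 7.0120*(-11) = 62.1320

y = 7.0120x + 62.1320


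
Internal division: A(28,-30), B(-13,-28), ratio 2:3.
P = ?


Px = (2*(-13) + 3*28)/5 = 58/5 = 11.6000
Py = (2*(-28) + 3*(-30))/5 = -146/5 = -29.2000

P = (11.6000, -29.2000)


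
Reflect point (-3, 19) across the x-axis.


Reflection rule for x-axis: (x, -y)
(-3, 19) -> (-3, -19)

(-3, -19)


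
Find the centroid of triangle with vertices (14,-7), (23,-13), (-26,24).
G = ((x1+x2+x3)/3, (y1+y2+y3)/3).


Gx = (14+23- 26)/3 = 11/3 = 3.6667
Gy = (-7- 13+24)/3 = 4/3 = 1.3333

G = (3.6667, 1.3333)


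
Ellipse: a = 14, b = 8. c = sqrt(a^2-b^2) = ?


c^2 = 14^2 - 8^2 = 196 - 64 = 132
c = sqrt(132) = 11.4891

c = 11.4891


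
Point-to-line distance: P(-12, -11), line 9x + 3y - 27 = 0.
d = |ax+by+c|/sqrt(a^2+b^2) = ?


|9*(-12) + 3*(-11) - 27| = |-168| = 168
sqrt(81 + 9) = sqrt(90) = 9.4868
d = 168/sqrt(90) = 17.7088

17.7088


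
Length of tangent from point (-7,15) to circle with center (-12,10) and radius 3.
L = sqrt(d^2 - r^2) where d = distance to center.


d = sqrt((-7+ 12)^2 + (15-10)^2) = sqrt(25+25) = 7.0711
L = sqrt(50.0000 - 9) = sqrt(41.0000) = 6.4031

6.4031


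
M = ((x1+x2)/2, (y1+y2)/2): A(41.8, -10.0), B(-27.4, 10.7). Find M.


Mx = (41.8 - 27.4)/2 = 14.4/2 = 7.2000
My = (-10.0 + 10.7)/2 = 0.7/2 = 0.3500

(7.2000, 0.3500)


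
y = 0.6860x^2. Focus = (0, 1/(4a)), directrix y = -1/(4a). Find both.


a = 0.6860
1/(4a) = 0.3644
Focus = (0, 0.3644)
Directrix: y = -0.3644

Focus = (0, 0.3644), Directrix: y = -0.3644


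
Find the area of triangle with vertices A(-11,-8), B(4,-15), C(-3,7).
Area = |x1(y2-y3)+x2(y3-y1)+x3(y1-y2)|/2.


-11*(-15-7) = 242
4*(7+ 8) = 60
-3*(-8+ 15) = -21
sum = 281
Area = |281|/2 = 140.5000

140.5000 sq units


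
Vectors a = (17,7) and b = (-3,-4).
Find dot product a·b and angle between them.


a·b = 17*(-3) + 7*(-4) = -51 - 28 = -79
|a| = sqrt(289+49) = 18.3848
|b| = sqrt(9+16) = 5.0000
cos(theta) = -79/(sqrt(338)*sqrt(25)) = -79/sqrt(8450) = -0.859407
theta = arccos(-79/sqrt(8450)) = 149.2500 degrees

a·b = -79, theta = 149.2500 deg


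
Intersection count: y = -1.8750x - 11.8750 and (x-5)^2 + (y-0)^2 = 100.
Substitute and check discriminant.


Substitute y = -1.8750x - 11.8750: (x-5)^2 + (-1.8750x- 11.8750-0)^2 = 100
Expand to Ax^2 + Bx + C = 0, where b-k = -11.875
A = 1+m^2 = 4.515625
B = 2(m(b-k) - h) = 2(-1.8750*(-11.875) - 5) = 34.53125
C = h^2 + (b-k)^2 - r^2 = 25 + 141.015625 - 100 = 66.015625
disc = B^2-4AC = 1192.4072 - 1192.4072 = 0
disc = 0

1 intersection point (tangent)


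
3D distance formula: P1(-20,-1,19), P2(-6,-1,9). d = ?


dx=14, dy=0, dz=-10
d = sqrt(196+0+100) = sqrt(296) = 17.2047

17.2047


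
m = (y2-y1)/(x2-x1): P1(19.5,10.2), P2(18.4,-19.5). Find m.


dy = -19.5 - 10.2 = -29.7
dx = 18.4 - 19.5 = -1.1
m = -29.7/(-1.1) = 27.0000

m = 27.0000


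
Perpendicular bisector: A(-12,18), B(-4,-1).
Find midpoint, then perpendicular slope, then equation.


Midpoint = (-8, 8.5)
Slope of AB = dy/dx = -19/8 = -2.3750
Perp slope = -dx/dy = 8/19 = 0.4211
b = My - (perp slope)*Mx = 8.5 + (8*(-8))/(-19) = 8.5 + 3.3684 = 11.8684

y = 0.4211x + 11.8684


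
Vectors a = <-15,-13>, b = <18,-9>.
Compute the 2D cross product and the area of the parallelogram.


cross = -15*(-9) + 13*18 = 135 + 234 = 369
Parallelogram area = |369| = 369

cross = 369, parallelogram area = 369


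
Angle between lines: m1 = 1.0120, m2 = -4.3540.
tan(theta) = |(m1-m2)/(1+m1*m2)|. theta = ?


m1-m2 = 5.366
1+m1*m2 = -3.406248
tan(theta) = |5.366/(-3.406248)| = 1.575340
theta = arctan(|5.366/(-3.406248)|) = 57.5933 degrees (acute angle)

57.5933 degrees


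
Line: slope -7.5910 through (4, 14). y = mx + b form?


y - 14 = -7.5910(x - 4)
y = -7.5910x + 14 + 7.5910*4
y = -7.5910x + 44.3640

y = -7.5910x + 44.3640


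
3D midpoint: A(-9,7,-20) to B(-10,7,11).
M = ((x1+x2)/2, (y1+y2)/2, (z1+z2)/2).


Mx = (-9- 10)/2 = -9.5000
My = (7+7)/2 = 7.0000
Mz = (-20+11)/2 = -4.5000

M = (-9.5000, 7.0000, -4.5000)


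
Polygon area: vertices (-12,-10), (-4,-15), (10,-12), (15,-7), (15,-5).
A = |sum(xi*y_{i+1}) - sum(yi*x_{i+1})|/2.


sum(xi*y_{i+1}) = -12*(-15) - 4*(-12) + 10*(-7) + 15*(-5) + 15*(-10) = -67
sum(yi*x_{i+1}) = -10*(-4) - 15*10 - 12*15 - 7*15 - 5*(-12) = -335
Area = |-67 + 335|/2 = 268/2 = 134.0000

134.0000 sq units


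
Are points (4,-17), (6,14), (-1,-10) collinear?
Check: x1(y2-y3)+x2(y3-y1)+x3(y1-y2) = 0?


4*(14+ 10) + 6*(-10+ 17) - 1*(-17-14)
= 96 + 42 + 31 = 169

No, not collinear (determinant = 169)


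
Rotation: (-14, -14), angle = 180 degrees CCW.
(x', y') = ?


cos(180) = -1, sin(180) = 0
x' = -14*(-1) + 14*0 = 14
y' = -14*0 - 14*(-1) = 14

(14, 14)


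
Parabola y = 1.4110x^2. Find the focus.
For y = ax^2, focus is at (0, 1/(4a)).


a = 1.4110
4a = 5.6440
focus = (0, 1/5.6440) = (0, 0.1772)

Focus = (0, 0.1772)


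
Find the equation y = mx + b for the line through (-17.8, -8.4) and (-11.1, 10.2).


m = (18.6)/(6.7) = 2.7761
b = y1 - m*x1 = -8.4 - (18.6*(-17.8))/(6.7) = -8.4 + 49.4149 = 41.0149

y = 2.7761x + 41.0149


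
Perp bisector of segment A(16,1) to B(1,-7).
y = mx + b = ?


Midpoint = (8.5, -3)
Slope of AB = dy/dx = -8/(-15) = 0.5333
Perp slope = -dx/dy = -15/8 = -1.8750
b = My - (perp slope)*Mx = -3 + (-15*8.5)/(-8) = -3 + 15.9375 = 12.9375

y = -1.8750x + 12.9375


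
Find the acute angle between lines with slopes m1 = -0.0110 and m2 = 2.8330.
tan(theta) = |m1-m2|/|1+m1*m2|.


m1-m2 = -2.844
1+m1*m2 = 0.968837
tan(theta) = |-2.844/0.968837| = 2.935478
theta = arctan(|-2.844/0.968837|) = 71.1881 degrees (acute angle)

71.1881 degrees


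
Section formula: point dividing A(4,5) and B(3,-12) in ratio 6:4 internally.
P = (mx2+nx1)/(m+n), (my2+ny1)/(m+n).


Px = (6*3 + 4*4)/10 = 34/10 = 3.4000
Py = (6*(-12) + 4*5)/10 = -52/10 = -5.2000

P = (3.4000, -5.2000)


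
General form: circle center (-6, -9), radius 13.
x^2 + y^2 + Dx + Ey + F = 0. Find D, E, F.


(x+ 6)^2 + (y+ 9)^2 = 13^2
D = -2h = 12, E = -2k = 18
F = h^2+k^2-r^2 = 36+81-169 = -52

D = 12, E = 18, F = -52


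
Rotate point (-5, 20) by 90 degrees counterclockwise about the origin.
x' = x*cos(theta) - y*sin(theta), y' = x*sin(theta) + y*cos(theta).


cos(90) = 0, sin(90) = 1
x' = -5*0 - 20*1 = -20
y' = -5*1 + 20*0 = -5

(-20, -5)


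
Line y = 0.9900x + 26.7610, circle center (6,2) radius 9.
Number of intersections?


Substitute y = 0.9900x + 26.7610: (x-6)^2 + (0.9900x+26.7610-2)^2 = 81
Expand to Ax^2 + Bx + C = 0, where b-k = 24.761
A = 1+m^2 = 1.9801
B = 2(m(b-k) - h) = 2(0.9900*24.761 - 6) = 37.02678
C = h^2 + (b-k)^2 - r^2 = 36 + 613.107121 - 81 = 568.107121
disc = B^2-4AC = 1370.9824 - 4499.6356 = -3128.6532
disc < 0

0 intersection points


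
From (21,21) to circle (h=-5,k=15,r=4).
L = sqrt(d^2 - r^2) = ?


d = sqrt((21+ 5)^2 + (21-15)^2) = sqrt(676+36) = 26.6833
L = sqrt(712.0000 - 16) = sqrt(696.0000) = 26.3818

26.3818


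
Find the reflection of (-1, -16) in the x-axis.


Reflection rule for x-axis: (x, -y)
(-1, -16) -> (-1, 16)

(-1, 16)


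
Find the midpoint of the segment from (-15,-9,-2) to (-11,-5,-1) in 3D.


Mx = (-15- 11)/2 = -13.0000
My = (-9- 5)/2 = -7.0000
Mz = (-2- 1)/2 = -1.5000

M = (-13.0000, -7.0000, -1.5000)


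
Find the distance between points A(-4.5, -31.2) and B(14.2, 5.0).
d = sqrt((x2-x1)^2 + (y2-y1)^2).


dx = 14.2 + 4.5 = 18.7
dy = 5.0 + 31.2 = 36.2
d = sqrt(349.69 + 1310.44) = sqrt(1660.13) = 40.7447

40.7447


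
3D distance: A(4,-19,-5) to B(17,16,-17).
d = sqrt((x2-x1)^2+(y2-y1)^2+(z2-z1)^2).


dx=13, dy=35, dz=-12
d = sqrt(169+1225+144) = sqrt(1538) = 39.2173

39.2173


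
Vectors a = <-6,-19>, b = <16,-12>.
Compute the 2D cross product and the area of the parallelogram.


cross = -6*(-12) + 19*16 = 72 + 304 = 376
Parallelogram area = |376| = 376

cross = 376, parallelogram area = 376


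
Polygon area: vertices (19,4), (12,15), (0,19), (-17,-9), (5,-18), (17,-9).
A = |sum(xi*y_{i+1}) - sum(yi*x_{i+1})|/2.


sum(xi*y_{i+1}) = 19*15 + 12*19 + 0*(-9) - 17*(-18) + 5*(-9) + 17*4 = 842
sum(yi*x_{i+1}) = 4*12 + 15*0 + 19*(-17) - 9*5 - 18*17 - 9*19 = -797
Area = |842 + 797|/2 = 1639/2 = 819.5000

819.5000 sq units


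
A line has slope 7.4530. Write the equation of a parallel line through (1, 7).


Parallel lines have equal slopes.
m2 = 7.4530
b2 = 7 - 7.4530*1 = -0.4530

y = 7.4530x - 0.4530


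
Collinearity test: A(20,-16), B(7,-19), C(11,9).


20*(-19-9) + 7*(9+ 16) + 11*(-16+ 19)
= -560 + 175 + 33 = -352

No, not collinear (determinant = -352)


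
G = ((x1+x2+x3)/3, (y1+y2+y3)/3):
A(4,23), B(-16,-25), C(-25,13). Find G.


Gx = (4- 16- 25)/3 = -37/3 = -12.3333
Gy = (23- 25+13)/3 = 11/3 = 3.6667

G = (-12.3333, 3.6667)


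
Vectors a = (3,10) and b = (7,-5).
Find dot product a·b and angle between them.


a·b = 3*7 + 10*(-5) = 21 - 50 = -29
|a| = sqrt(9+100) = 10.4403
|b| = sqrt(49+25) = 8.6023
cos(theta) = -29/(sqrt(109)*sqrt(74)) = -29/sqrt(8066) = -0.322901
theta = arccos(-29/sqrt(8066)) = 108.8384 degrees

a·b = -29, theta = 108.8384 deg


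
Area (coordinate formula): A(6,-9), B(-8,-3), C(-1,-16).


6*(-3+ 16) = 78
-8*(-16+ 9) = 56
-1*(-9+ 3) = 6
sum = 140
Area = |140|/2 = 70.0000

70.0000 sq units


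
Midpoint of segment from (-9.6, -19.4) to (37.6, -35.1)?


Mx = (-9.6 + 37.6)/2 = 28.0/2 = 14.0000
My = (-19.4 - 35.1)/2 = -54.5/2 = -27.2500

(14.0000, -27.2500)


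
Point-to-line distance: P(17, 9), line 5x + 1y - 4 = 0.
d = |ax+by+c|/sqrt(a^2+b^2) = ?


|5*17 + 1*9 - 4| = |90| = 90
sqrt(25 + 1) = sqrt(26) = 5.0990
d = 90/sqrt(26) = 17.6505

17.6505


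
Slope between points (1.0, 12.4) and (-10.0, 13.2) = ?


dy = 13.2 - 12.4 = 0.8
dx = -10.0 - 1.0 = -11.0
m = 0.8/(-11.0) = -0.0727

m = -0.0727


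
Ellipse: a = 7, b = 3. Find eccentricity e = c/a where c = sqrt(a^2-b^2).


c = sqrt(49-9) = sqrt(40) = 6.3246
e = c/a = sqrt(40)/7 = 0.9035

e = 0.9035


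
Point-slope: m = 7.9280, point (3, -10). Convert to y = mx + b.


y + 10 = 7.9280(x - 3)
y = 7.9280x - 10 - 7.9280*3
y = 7.9280x - 33.7840

y = 7.9280x - 33.7840


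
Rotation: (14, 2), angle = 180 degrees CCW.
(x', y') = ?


cos(180) = -1, sin(180) = 0
x' = 14*(-1) - 2*0 = -14
y' = 14*0 + 2*(-1) = -2

(-14, -2)


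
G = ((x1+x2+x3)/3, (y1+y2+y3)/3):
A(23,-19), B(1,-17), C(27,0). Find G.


Gx = (23+1+27)/3 = 51/3 = 17.0000
Gy = (-19- 17+0)/3 = -36/3 = -12.0000

G = (17.0000, -12.0000)


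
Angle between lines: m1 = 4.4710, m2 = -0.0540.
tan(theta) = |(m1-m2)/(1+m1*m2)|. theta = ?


m1-m2 = 4.525
1+m1*m2 = 0.758566
tan(theta) = |4.525/0.758566| = 5.965203
theta = arctan(|4.525/0.758566|) = 80.4835 degrees (acute angle)

80.4835 degrees


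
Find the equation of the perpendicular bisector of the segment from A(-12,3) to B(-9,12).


Midpoint = (-10.5, 7.5)
Slope of AB = dy/dx = 9/3 = 3.0000
Perp slope = -dx/dy = -3/9 = -0.3333
b = My - (perp slope)*Mx = 7.5 + (3*(-10.5))/9 = 7.5 - 3.5000 = 4.0000

y = -0.3333x + 4.0000


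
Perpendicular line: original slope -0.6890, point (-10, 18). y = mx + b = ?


Perpendicular slope = -1/m1 = -1/(-0.6890) = 1.4514
b2 = y0 - m2*x0 = 18 - 10/(-0.6890) = 18 + 14.5138 = 32.5138

y = 1.4514x + 32.5138


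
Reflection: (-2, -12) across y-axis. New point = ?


Reflection rule for y-axis: (-x, y)
(-2, -12) -> (2, -12)

(2, -12)


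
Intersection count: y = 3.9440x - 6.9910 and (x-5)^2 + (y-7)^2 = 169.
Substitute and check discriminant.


Substitute y = 3.9440x - 6.9910: (x-5)^2 + (3.9440x- 6.9910-7)^2 = 169
Expand to Ax^2 + Bx + C = 0, where b-k = -13.991
A = 1+m^2 = 16.555136
B = 2(m(b-k) - h) = 2(3.9440*(-13.991) - 5) = -120.361008
C = h^2 + (b-k)^2 - r^2 = 25 + 195.748081 - 169 = 51.748081
disc = B^2-4AC = 14486.7722 - 3426.7861 = 11059.9861
disc > 0

2 intersection points


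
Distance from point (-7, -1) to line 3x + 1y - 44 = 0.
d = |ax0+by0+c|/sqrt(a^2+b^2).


|3*(-7) + 1*(-1) - 44| = |-66| = 66
sqrt(9 + 1) = sqrt(10) = 3.1623
d = 66/sqrt(10) = 20.8710

20.8710


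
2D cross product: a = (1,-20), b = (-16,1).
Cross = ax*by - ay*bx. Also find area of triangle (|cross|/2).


cross = 1*1 + 20*(-16) = 1 - 320 = -319
Triangle area = |-319|/2 = 319/2 = 159.5000

cross = -319, triangle area = 159.5000


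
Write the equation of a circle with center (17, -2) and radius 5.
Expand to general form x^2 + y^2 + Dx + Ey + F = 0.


(x-17)^2 + (y+ 2)^2 = 5^2
D = -2h = -34, E = -2k = 4
F = h^2+k^2-r^2 = 289+4-25 = 268

x^2 + y^2 - 34x + 4y + 268 = 0


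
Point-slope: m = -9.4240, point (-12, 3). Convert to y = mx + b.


y - 3 = -9.4240(x + 12)
y = -9.4240x + 3 + 9.4240*(-12)
y = -9.4240x - 110.0880

y = -9.4240x - 110.0880


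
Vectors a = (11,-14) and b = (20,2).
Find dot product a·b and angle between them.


a·b = 11*20 - 14*2 = 220 - 28 = 192
|a| = sqrt(121+196) = 17.8045
|b| = sqrt(400+4) = 20.0998
cos(theta) = 192/(sqrt(317)*sqrt(404)) = 192/sqrt(128068) = 0.536514
theta = arccos(192/sqrt(128068)) = 57.5534 degrees

a·b = 192, theta = 57.5534 deg


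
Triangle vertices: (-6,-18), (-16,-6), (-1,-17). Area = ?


-6*(-6+ 17) = -66
-16*(-17+ 18) = -16
-1*(-18+ 6) = 12
sum = -70
Area = |-70|/2 = 35.0000

35.0000 sq units


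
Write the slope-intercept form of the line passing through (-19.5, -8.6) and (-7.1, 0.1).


m = (8.7)/(12.4) = 0.7016
b = y1 - m*x1 = -8.6 - (8.7*(-19.5))/(12.4) = -8.6 + 13.6815 = 5.0815

y = 0.7016x + 5.0815


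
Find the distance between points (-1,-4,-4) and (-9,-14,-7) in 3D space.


dx=-8, dy=-10, dz=-3
d = sqrt(64+100+9) = sqrt(173) = 13.1529

13.1529


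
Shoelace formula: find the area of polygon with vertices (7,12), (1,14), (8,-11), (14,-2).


sum(xi*y_{i+1}) = 7*14 + 1*(-11) + 8*(-2) + 14*12 = 239
sum(yi*x_{i+1}) = 12*1 + 14*8 - 11*14 - 2*7 = -44
Area = |239 + 44|/2 = 283/2 = 141.5000

141.5000 sq units


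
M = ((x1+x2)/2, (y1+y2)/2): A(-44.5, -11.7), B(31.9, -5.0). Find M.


Mx = (-44.5 + 31.9)/2 = -12.6/2 = -6.3000
My = (-11.7 - 5.0)/2 = -16.7/2 = -8.3500

(-6.3000, -8.3500)


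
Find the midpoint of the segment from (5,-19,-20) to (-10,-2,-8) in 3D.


Mx = (5- 10)/2 = -2.5000
My = (-19- 2)/2 = -10.5000
Mz = (-20- 8)/2 = -14.0000

M = (-2.5000, -10.5000, -14.0000)


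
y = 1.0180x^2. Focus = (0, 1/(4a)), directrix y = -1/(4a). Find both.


a = 1.0180
1/(4a) = 0.2456
Focus = (0, 0.2456)
Directrix: y = -0.2456

Focus = (0, 0.2456), Directrix: y = -0.2456


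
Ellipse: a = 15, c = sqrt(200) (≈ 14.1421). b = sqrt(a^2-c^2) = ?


b^2 = 15^2 - (sqrt(200))^2 = 225 - 200 = 25
b = sqrt(25) = 5

b = 5


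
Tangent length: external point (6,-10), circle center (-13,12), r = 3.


d = sqrt((6+ 13)^2 + (-10-12)^2) = sqrt(361+484) = 29.0689
L = sqrt(845.0000 - 9) = sqrt(836.0000) = 28.9137

28.9137


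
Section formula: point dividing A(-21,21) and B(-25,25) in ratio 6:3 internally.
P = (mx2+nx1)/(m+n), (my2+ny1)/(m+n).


Px = (6*(-25) + 3*(-21))/9 = -213/9 = -23.6667
Py = (6*25 + 3*21)/9 = 213/9 = 23.6667

P = (-23.6667, 23.6667)


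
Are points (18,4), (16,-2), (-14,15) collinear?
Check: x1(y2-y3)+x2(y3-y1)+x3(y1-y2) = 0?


18*(-2-15) + 16*(15-4) - 14*(4+ 2)
= -306 + 176 - 84 = -214

No, not collinear (determinant = -214)


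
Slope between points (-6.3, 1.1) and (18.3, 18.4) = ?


dy = 18.4 - 1.1 = 17.3
dx = 18.3 + 6.3 = 24.6
m = 17.3/24.6 = 0.7033

m = 0.7033


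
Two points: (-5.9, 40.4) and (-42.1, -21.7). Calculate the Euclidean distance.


dx = -42.1 + 5.9 = -36.2
dy = -21.7 - 40.4 = -62.1
d = sqrt(1310.44 + 3856.41) = sqrt(5166.85) = 71.8808

71.8808


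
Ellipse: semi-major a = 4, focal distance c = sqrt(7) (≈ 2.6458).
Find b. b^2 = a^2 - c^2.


b^2 = 4^2 - (sqrt(7))^2 = 16 - 7 = 9
b = sqrt(9) = 3

b = 3


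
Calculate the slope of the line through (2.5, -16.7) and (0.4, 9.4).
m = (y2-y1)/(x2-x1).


dy = 9.4 + 16.7 = 26.1
dx = 0.4 - 2.5 = -2.1
m = 26.1/(-2.1) = -12.4286

m = -12.4286


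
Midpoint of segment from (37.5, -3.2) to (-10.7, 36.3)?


Mx = (37.5 - 10.7)/2 = 26.8/2 = 13.4000
My = (-3.2 + 36.3)/2 = 33.1/2 = 16.5500

(13.4000, 16.5500)


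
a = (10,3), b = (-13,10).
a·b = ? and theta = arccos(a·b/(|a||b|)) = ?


a·b = 10*(-13) + 3*10 = -130 + 30 = -100
|a| = sqrt(100+9) = 10.4403
|b| = sqrt(169+100) = 16.4012
cos(theta) = -100/(sqrt(109)*sqrt(269)) = -100/sqrt(29321) = -0.583997
theta = arccos(-100/sqrt(29321)) = 125.7322 degrees

a·b = -100, theta = 125.7322 deg


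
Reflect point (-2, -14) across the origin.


Reflection rule for origin: (-x, -y)
(-2, -14) -> (2, 14)

(2, 14)


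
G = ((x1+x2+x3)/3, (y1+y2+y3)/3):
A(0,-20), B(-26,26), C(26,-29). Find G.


Gx = (0- 26+26)/3 = 0/3 = 0
Gy = (-20+26- 29)/3 = -23/3 = -7.6667

G = (0, -7.6667)


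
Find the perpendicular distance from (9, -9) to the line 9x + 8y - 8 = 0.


|9*9 + 8*(-9) - 8| = |1| = 1
sqrt(81 + 64) = sqrt(145) = 12.0416
d = 1/sqrt(145) = 0.0830

0.0830


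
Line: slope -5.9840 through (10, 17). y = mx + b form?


y - 17 = -5.9840(x - 10)
y = -5.9840x + 17 + 5.9840*10
y = -5.9840x + 76.8400

y = -5.9840x + 76.8400


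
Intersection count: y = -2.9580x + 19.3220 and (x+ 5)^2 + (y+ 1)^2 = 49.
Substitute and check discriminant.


Substitute y = -2.9580x + 19.3220: (x+ 5)^2 + (-2.9580x+19.3220+ 1)^2 = 49
Expand to Ax^2 + Bx + C = 0, where b-k = 20.322
A = 1+m^2 = 9.749764
B = 2(m(b-k) - h) = 2(-2.9580*20.322 + 5) = -110.224952
C = h^2 + (b-k)^2 - r^2 = 25 + 412.983684 - 49 = 388.983684
disc = B^2-4AC = 12149.5400 - 15169.9965 = -3020.4565
disc < 0

0 intersection points


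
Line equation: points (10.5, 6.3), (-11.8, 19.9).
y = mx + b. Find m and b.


m = (13.6)/(-22.3) = -0.6099
b = y1 - m*x1 = 6.3 - (13.6*10.5)/(-22.3) = 6.3 + 6.4036 = 12.7036

y = -0.6099x + 12.7036


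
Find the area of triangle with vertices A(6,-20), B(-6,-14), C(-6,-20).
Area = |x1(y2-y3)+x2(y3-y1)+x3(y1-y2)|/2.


6*(-14+ 20) = 36
-6*(-20+ 20) = 0
-6*(-20+ 14) = 36
sum = 72
Area = |72|/2 = 36.0000

36.0000 sq units


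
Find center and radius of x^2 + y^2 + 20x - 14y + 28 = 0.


h = -D/2 = -20/2 = -10
k = -E/2 = 14/2 = 7
r^2 = h^2 + k^2 - F = 100 + 49 - 28 = 121
r = 11

Center (-10, 7), radius = 11


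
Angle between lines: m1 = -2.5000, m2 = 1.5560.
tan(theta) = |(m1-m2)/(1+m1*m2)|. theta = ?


m1-m2 = -4.056
1+m1*m2 = -2.89
tan(theta) = |-4.056/(-2.89)| = 1.403460
theta = arctan(|-4.056/(-2.89)|) = 54.5292 degrees (acute angle)

54.5292 degrees


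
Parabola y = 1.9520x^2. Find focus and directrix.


a = 1.9520
1/(4a) = 0.1281
Focus = (0, 0.1281)
Directrix: y = -0.1281

Focus = (0, 0.1281), Directrix: y = -0.1281


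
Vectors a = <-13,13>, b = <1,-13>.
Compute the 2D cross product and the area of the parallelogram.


cross = -13*(-13) - 13*1 = 169 - 13 = 156
Parallelogram area = |156| = 156

cross = 156, parallelogram area = 156


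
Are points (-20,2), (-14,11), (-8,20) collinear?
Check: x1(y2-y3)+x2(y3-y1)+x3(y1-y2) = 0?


-20*(11-20) - 14*(20-2) - 8*(2-11)
= 180 - 252 + 72 = 0

Yes, collinear (determinant = 0)


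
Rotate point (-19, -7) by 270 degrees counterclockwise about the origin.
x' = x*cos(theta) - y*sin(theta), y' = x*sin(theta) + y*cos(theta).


cos(270) = 0, sin(270) = -1
x' = -19*0 + 7*(-1) = -7
y' = -19*(-1) - 7*0 = 19

(-7, 19)


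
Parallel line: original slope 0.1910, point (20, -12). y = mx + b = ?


Parallel lines have equal slopes.
m2 = 0.1910
b2 = -12 - 0.1910*20 = -15.8200

y = 0.1910x - 15.8200


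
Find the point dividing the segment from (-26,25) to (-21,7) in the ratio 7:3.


Px = (7*(-21) + 3*(-26))/10 = -225/10 = -22.5000
Py = (7*7 + 3*25)/10 = 124/10 = 12.4000

P = (-22.5000, 12.4000)


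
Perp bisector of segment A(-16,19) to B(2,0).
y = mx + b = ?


Midpoint = (-7, 9.5)
Slope of AB = dy/dx = -19/18 = -1.0556
Perp slope = -dx/dy = 18/19 = 0.9474
b = My - (perp slope)*Mx = 9.5 + (18*(-7))/(-19) = 9.5 + 6.6316 = 16.1316

y = 0.9474x + 16.1316


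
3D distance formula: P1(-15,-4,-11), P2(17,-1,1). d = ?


dx=32, dy=3, dz=12
d = sqrt(1024+9+144) = sqrt(1177) = 34.3074

34.3074


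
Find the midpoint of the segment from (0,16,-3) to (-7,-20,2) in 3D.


Mx = (0- 7)/2 = -3.5000
My = (16- 20)/2 = -2.0000
Mz = (-3+2)/2 = -0.5000

M = (-3.5000, -2.0000, -0.5000)


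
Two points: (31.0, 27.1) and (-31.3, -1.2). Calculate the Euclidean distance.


dx = -31.3 - 31.0 = -62.3
dy = -1.2 - 27.1 = -28.3
d = sqrt(3881.29 + 800.89) = sqrt(4682.18) = 68.4265

68.4265


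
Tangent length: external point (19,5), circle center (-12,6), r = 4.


d = sqrt((19+ 12)^2 + (5-6)^2) = sqrt(961+1) = 31.0161
L = sqrt(962.0000 - 16) = sqrt(946.0000) = 30.7571

30.7571


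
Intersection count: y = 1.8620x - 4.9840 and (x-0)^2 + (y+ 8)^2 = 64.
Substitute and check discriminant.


Substitute y = 1.8620x - 4.9840: (x-0)^2 + (1.8620x- 4.9840+ 8)^2 = 64
Expand to Ax^2 + Bx + C = 0, where b-k = 3.016
A = 1+m^2 = 4.467044
B = 2(m(b-k) - h) = 2(1.8620*3.016 - 0) = 11.231584
C = h^2 + (b-k)^2 - r^2 = 0 + 9.096256 - 64 = -54.903744
disc = B^2-4AC = 126.1485 + 981.0298 = 1107.1783
disc > 0

2 intersection points


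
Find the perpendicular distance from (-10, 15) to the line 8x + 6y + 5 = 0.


|8*(-10) + 6*15 + 5| = |15| = 15
sqrt(64 + 36) = sqrt(100) = 10.0000
d = 15/sqrt(100) = 1.5000

1.5000


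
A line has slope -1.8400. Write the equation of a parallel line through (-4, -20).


Parallel lines have equal slopes.
m2 = -1.8400
b2 = -20 + 1.8400*(-4) = -27.3600

y = -1.8400x - 27.3600
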